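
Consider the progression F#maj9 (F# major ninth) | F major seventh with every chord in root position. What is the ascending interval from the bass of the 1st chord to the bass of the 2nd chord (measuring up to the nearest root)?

The roots are F# and F.
F# up to F is 11 semitones, a half step narrower than a perfect octave, so the interval is diminished.

diminished octave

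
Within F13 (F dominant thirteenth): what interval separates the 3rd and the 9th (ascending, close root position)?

minor seventh

F13 is spelled F, A, C, Eb, G, D.
The 3rd is A and the 9th is G.
7 letter names make it a seventh; at 10 semitones (a half step narrower than major) the quality is minor.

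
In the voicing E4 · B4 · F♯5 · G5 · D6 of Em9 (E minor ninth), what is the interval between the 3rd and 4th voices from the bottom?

m2

Those voices are F♯5 and G5.
From F♯ to G: 1 semitone over a second = minor.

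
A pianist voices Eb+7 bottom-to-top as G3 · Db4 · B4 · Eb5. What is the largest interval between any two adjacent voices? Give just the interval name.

Adjacent intervals: G3→Db4 = diminished fifth; Db4→B4 = augmented sixth; B4→Eb5 = diminished fourth.
The largest is Db4 to B4, an augmented sixth (10 semitones).

augmented sixth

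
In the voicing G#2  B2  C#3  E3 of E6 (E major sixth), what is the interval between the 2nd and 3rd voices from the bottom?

Those voices are B2 and C#3.
Counting 2 letters and 2 half steps from B gives a major second.

M2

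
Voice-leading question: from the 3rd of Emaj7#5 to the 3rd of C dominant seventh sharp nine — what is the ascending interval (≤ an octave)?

Emaj7#5 has G# as its 3rd, and C dominant seventh sharp nine has E as its 3rd.
From G# to E: 8 semitones over a sixth = minor.

minor sixth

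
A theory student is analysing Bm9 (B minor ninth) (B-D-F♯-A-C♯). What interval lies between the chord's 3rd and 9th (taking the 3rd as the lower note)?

major seventh

3rd = D; 9th = C♯.
D up to C♯ spans 7 letter names and 11 semitones — a major seventh.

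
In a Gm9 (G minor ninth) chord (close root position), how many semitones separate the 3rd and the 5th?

4

Spelling the chord: G, Bb, D, F, A.
Bb to D is a major third: 4 semitones.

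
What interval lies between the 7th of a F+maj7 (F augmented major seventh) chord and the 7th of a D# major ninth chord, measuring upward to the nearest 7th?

F+maj7 (F augmented major seventh) has E as its 7th, and D# major ninth has C## as its 7th.
6 letter names make it a sixth; at 10 semitones (a half step wider than major) the quality is augmented.

augmented sixth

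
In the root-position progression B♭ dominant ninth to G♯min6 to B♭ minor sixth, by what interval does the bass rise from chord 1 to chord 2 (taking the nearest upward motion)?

augmented 6th

The roots are B♭ and G♯.
6 letter names make it a sixth; at 10 semitones (a half step wider than major) the quality is augmented.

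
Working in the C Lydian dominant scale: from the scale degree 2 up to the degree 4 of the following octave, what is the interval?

M10

C lydian dominant: C D E F# G A Bb.
That puts D below F#.
D up to F# spans 10 letter names and 16 semitones — a major tenth.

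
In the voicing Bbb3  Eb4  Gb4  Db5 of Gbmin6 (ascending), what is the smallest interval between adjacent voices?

Adjacent intervals: Bbb3→Eb4 = augmented fourth; Eb4→Gb4 = minor third; Gb4→Db5 = perfect fifth.
The smallest is Eb4 to Gb4, a minor third (3 semitones).

minor third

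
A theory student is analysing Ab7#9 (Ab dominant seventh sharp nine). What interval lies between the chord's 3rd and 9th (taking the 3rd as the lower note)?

M7

Ab dominant seventh sharp nine: Ab-C-Eb-Gb-B.
The 3rd is C and the 9th is B.
From C to B is 11 semitones, exactly the major seventh.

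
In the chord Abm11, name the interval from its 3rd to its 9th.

major seventh

The chord tones of Abm11 are Ab, Cb, Eb, Gb, Bb, Db.
That puts Cb below Bb.
From Cb to Bb is 11 semitones, exactly the major seventh.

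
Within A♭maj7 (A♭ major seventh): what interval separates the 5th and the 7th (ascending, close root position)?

major 3rd

Spelling the chord: A♭, C, E♭, G.
The 5th is E♭ and the 7th is G.
Counting 3 letters and 4 half steps from E♭ gives a major third.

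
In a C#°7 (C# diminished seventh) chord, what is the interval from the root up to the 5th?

C#°7: C# E G Bb.
So we need the interval from C# up to G.
5 letter names make it a fifth; at 6 semitones (a half step narrower than perfect) the quality is diminished.

d5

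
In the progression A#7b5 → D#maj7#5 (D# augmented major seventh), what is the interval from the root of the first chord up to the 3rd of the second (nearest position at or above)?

A#7b5 has A# as its root, and D#maj7#5 (D# augmented major seventh) has F## as its 3rd.
A# up to F## spans 6 letter names and 9 semitones — a major sixth.

major sixth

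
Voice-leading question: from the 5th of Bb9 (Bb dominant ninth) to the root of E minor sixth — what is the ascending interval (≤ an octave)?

Bb9 (Bb dominant ninth) has F as its 5th, and E minor sixth has E as its root.
From F to E is 11 semitones, exactly the major seventh.

major seventh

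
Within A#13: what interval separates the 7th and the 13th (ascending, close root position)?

major 7th

Spelling the chord: A#–C##–E#–G#–B#–F##.
That puts G# below F##.
G# up to F## spans 7 letter names and 11 semitones — a major seventh.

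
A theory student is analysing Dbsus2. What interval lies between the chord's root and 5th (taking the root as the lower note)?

Db sus2: Db–Eb–Ab.
The root is Db and the 5th is Ab.
Db up to Ab spans 5 letter names and 7 semitones — a perfect fifth.

perfect fifth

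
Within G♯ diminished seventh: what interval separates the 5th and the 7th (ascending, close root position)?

The chord tones of G♯°7 (G♯ diminished seventh) are G♯, B, D, F.
So we need the interval from D up to F.
3 letter names make it a third; at 3 semitones (a half step narrower than major) the quality is minor.

minor 3rd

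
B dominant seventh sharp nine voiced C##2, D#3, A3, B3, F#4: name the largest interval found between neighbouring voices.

minor ninth

Adjacent intervals: C##2→D#3 = minor ninth; D#3→A3 = diminished fifth; A3→B3 = major second; B3→F#4 = perfect fifth.
The largest is C##2 to D#3, a minor ninth (13 semitones).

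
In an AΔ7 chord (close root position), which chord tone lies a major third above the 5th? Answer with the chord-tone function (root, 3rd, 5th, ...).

A major seventh: A C# E G#.
The 5th is E. A major third above E is G#.
G# is the chord's 7th.

7th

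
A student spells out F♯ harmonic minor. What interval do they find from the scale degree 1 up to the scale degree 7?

major seventh

F♯ harmonic minor: F♯ G♯ A B C♯ D E♯.
Scale degree 1 = F♯; scale degree 7 = E♯.
From F♯ to E♯ is 11 semitones, exactly the major seventh.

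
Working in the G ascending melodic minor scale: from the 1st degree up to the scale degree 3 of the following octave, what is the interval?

m10

G melodic minor: G A Bb C D E F#.
The 1st degree is G and the scale degree 3 (up an octave) is Bb.
G up to Bb is 15 semitones, a half step narrower than a major tenth, so the interval is minor.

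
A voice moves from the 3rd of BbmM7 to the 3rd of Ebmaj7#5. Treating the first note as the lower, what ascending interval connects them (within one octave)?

The 3rd of BbmM7 is Db; the 3rd of Ebmaj7#5 is G.
Db up to G is 6 semitones, a half step wider than a perfect fourth, so the interval is augmented.

augmented 4th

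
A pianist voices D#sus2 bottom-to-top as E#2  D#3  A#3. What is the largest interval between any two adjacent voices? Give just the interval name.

m7

Adjacent intervals: E#2→D#3 = minor seventh; D#3→A#3 = perfect fifth.
The largest is E#2 to D#3, a minor seventh (10 semitones).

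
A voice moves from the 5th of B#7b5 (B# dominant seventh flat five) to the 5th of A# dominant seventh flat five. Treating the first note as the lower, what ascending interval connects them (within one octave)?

B#7b5 (B# dominant seventh flat five) has F# as its 5th, and A# dominant seventh flat five has E as its 5th.
7 letter names make it a seventh; at 10 semitones (a half step narrower than major) the quality is minor.

minor seventh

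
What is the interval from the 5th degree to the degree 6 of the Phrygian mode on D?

m2

D phrygian: D E♭ F G A B♭ C.
That puts A below B♭.
2 letter names make it a second; at 1 semitone (a half step narrower than major) the quality is minor.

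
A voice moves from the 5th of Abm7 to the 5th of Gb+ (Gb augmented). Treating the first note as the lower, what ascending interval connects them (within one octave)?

major seventh

Abm7 has Eb as its 5th, and Gb+ (Gb augmented) has D as its 5th.
Eb up to D spans 7 letter names and 11 semitones — a major seventh.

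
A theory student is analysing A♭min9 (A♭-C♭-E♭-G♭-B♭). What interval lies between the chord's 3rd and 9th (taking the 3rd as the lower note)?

major seventh

3rd = C♭; 9th = B♭.
C♭ up to B♭ spans 7 letter names and 11 semitones — a major seventh.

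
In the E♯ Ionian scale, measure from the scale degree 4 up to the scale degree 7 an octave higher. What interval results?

Spelling the E♯ Ionian scale: E♯ F𝄪 G𝄪 A♯ B♯ C𝄪 D𝄪.
The scale degree 4 is A♯ and the 7th degree (up an octave) is D𝄪.
A♯ up to D𝄪 is 18 semitones, a half step wider than a perfect eleventh, so the interval is augmented.

augmented eleventh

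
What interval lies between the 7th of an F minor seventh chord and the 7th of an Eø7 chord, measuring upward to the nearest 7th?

The 7th of F minor seventh is Eb; the 7th of Eø7 is D.
From Eb to D is 11 semitones, exactly the major seventh.

major seventh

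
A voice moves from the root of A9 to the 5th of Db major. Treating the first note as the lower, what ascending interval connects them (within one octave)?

diminished 8th

The root of A9 is A; the 5th of Db major is Ab.
8 letter names make it an octave; at 11 semitones (a half step narrower than perfect) the quality is diminished.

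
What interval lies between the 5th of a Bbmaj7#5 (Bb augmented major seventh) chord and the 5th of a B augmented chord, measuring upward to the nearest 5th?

The 5th of Bbmaj7#5 (Bb augmented major seventh) is F#; the 5th of B augmented is F##.
F# up to F## is 1 semitone, a half step wider than a perfect unison, so the interval is augmented.

A1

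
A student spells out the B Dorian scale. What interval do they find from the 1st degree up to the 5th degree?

The scale runs B C# D E F# G# A.
The 1st degree is B and the 5th degree is F#.
B up to F# spans 5 letter names and 7 semitones — a perfect fifth.

P5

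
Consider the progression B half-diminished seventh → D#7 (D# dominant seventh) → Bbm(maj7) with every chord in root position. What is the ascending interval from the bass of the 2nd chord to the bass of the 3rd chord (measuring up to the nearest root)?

diminished 6th

The roots are D# and Bb.
From D# to Bb: 7 semitones over a sixth = diminished.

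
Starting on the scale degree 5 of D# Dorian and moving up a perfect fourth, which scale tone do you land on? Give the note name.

The scale is D# E# F# G# A# B# C#.
The scale degree 5 is A#; a perfect fourth above that is D# — scale degree 1.

D#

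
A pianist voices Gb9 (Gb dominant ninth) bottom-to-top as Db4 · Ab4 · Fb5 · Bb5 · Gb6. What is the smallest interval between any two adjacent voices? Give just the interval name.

Adjacent intervals: Db4→Ab4 = perfect fifth; Ab4→Fb5 = minor sixth; Fb5→Bb5 = augmented fourth; Bb5→Gb6 = minor sixth.
The smallest is Fb5 to Bb5, an augmented fourth (6 semitones).

augmented fourth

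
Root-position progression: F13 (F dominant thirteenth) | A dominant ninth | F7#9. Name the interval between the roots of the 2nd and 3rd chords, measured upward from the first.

The roots are A and F.
6 letter names make it a sixth; at 8 semitones (a half step narrower than major) the quality is minor.

minor sixth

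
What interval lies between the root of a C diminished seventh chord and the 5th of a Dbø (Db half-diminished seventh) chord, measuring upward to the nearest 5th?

diminished 6th

The root of C diminished seventh is C; the 5th of Dbø (Db half-diminished seventh) is Abb.
C up to Abb is 7 semitones, a whole step narrower than a major sixth, so the interval is diminished.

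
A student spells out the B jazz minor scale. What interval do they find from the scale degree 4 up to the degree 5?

major second

B melodic minor: B C♯ D E F♯ G♯ A♯.
Scale degree 4 = E; scale degree 5 = F♯.
Counting 2 letters and 2 half steps from E gives a major second.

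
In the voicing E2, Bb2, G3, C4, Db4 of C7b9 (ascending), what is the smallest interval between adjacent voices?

minor second

Adjacent intervals: E2→Bb2 = diminished fifth; Bb2→G3 = major sixth; G3→C4 = perfect fourth; C4→Db4 = minor second.
The smallest is C4 to Db4, a minor second (1 semitone).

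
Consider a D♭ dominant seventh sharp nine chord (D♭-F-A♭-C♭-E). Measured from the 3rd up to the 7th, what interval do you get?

diminished fifth

So we need the interval from F up to C♭.
5 letter names make it a fifth; at 6 semitones (a half step narrower than perfect) the quality is diminished.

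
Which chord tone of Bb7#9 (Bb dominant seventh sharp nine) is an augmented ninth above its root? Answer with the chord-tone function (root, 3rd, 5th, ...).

The chord tones of Bb7#9 (Bb dominant seventh sharp nine) are Bb D F Ab C#.
The root is Bb. An augmented ninth above Bb is C#.
C# is the chord's 9th.

9th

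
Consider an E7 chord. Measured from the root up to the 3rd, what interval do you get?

The chord tones of E7 are E–G#–B–D.
Root = E; 3rd = G#.
Counting 3 letters and 4 half steps from E gives a major third.

major third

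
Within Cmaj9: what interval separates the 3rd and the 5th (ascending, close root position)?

Cmaj9 (C major ninth): C-E-G-B-D.
3rd = E; 5th = G.
E up to G is 3 semitones, a half step narrower than a major third, so the interval is minor.

minor third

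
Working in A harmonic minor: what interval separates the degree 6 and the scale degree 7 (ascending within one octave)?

augmented second

A harmonic minor: A B C D E F G#.
The degree 6 is F and the degree 7 is G#.
2 letter names make it a second; at 3 semitones (a half step wider than major) the quality is augmented.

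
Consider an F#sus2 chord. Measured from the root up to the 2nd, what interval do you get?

The chord tones of F# sus2 are F#-G#-C#.
The root is F# and the 2nd is G#.
F# up to G# spans 2 letter names and 2 semitones — a major second.

major second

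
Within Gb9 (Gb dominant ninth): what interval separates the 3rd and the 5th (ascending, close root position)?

Gb9: Gb, Bb, Db, Fb, Ab.
So we need the interval from Bb up to Db.
3 letter names make it a third; at 3 semitones (a half step narrower than major) the quality is minor.

m3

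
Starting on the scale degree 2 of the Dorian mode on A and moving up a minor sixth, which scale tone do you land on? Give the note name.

The scale is A B C D E F# G.
The scale degree 2 is B; a minor sixth above that is G — scale degree 7.

G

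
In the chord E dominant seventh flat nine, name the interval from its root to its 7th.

minor seventh

E7b9 is spelled E–G♯–B–D–F.
So we need the interval from E up to D.
E up to D is 10 semitones, a half step narrower than a major seventh, so the interval is minor.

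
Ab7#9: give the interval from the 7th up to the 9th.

Ab7#9 (Ab dominant seventh sharp nine) is spelled Ab C Eb Gb B.
The 7th is Gb and the 9th is B.
From Gb to B: 5 semitones over a third = augmented.

augmented 3rd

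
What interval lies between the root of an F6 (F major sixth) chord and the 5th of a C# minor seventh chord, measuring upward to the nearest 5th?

augmented second

F6 (F major sixth) has F as its root, and C# minor seventh has G# as its 5th.
2 letter names make it a second; at 3 semitones (a half step wider than major) the quality is augmented.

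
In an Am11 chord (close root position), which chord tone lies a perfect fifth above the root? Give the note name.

E

Am11 is spelled A, C, E, G, B, D.
The root is A. A perfect fifth above A is E.
E is the chord's 5th.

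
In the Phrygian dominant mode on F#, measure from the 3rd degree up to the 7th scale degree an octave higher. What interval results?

F# phrygian dominant: F# G A# B C# D E.
The 3rd degree is A# and the degree 7 (up an octave) is E.
A# up to E is 18 semitones, a half step narrower than a perfect twelfth, so the interval is diminished.

d12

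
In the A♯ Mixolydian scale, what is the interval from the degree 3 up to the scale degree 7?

Spelling the A♯ Mixolydian scale: A♯ B♯ C𝄪 D♯ E♯ F𝄪 G♯.
That puts C𝄪 below G♯.
From C𝄪 to G♯: 6 semitones over a fifth = diminished.

d5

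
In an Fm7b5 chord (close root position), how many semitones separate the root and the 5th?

Spelling the chord: F A♭ C♭ E♭.
F to C♭ is a diminished fifth: 6 semitones.

6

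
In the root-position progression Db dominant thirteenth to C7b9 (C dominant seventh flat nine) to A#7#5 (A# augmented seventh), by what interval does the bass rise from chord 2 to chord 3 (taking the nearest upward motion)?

augmented sixth

The roots are C and A#.
6 letter names make it a sixth; at 10 semitones (a half step wider than major) the quality is augmented.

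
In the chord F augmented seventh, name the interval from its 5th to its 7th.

diminished 3rd

F+7 (F augmented seventh) is spelled F A C# Eb.
5th = C#; 7th = Eb.
C# up to Eb is 2 semitones, a whole step narrower than a major third, so the interval is diminished.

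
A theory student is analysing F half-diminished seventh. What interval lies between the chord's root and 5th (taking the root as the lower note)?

diminished 5th

Spelling the chord: F Ab Cb Eb.
Root = F; 5th = Cb.
F up to Cb is 6 semitones, a half step narrower than a perfect fifth, so the interval is diminished.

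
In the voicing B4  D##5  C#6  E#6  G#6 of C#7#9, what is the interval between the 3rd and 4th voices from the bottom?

M3

Those voices are C#6 and E#6.
C# up to E# spans 3 letter names and 4 semitones — a major third.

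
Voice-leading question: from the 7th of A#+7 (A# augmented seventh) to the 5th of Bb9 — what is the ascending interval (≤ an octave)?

The 7th of A#+7 (A# augmented seventh) is G#; the 5th of Bb9 is F.
From G# to F: 9 semitones over a seventh = diminished.

diminished seventh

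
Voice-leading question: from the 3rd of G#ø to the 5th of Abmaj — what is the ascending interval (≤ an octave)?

G#ø has B as its 3rd, and Abmaj has Eb as its 5th.
4 letter names make it a fourth; at 4 semitones (a half step narrower than perfect) the quality is diminished.

diminished fourth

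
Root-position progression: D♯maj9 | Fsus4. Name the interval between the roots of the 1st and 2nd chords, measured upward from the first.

The roots are D♯ and F.
From D♯ to F: 2 semitones over a third = diminished.

d3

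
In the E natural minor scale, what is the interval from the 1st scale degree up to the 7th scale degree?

minor seventh

The scale runs E F# G A B C D.
1st scale degree = E; scale degree 7 = D.
7 letter names make it a seventh; at 10 semitones (a half step narrower than major) the quality is minor.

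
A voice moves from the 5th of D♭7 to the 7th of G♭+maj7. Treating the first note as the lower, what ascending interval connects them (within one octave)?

major sixth

The 5th of D♭7 is A♭; the 7th of G♭+maj7 is F.
Counting 6 letters and 9 half steps from A♭ gives a major sixth.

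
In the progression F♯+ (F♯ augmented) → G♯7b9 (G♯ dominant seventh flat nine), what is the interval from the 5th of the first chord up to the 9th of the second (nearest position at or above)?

diminished sixth

F♯+ (F♯ augmented) has C𝄪 as its 5th, and G♯7b9 (G♯ dominant seventh flat nine) has A as its 9th.
6 letter names make it a sixth; at 7 semitones (a whole step narrower than major) the quality is diminished.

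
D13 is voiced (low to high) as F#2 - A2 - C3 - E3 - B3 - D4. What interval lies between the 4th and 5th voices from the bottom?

perfect 5th

Those voices are E3 and B3.
From E to B is 7 semitones, exactly the perfect fifth.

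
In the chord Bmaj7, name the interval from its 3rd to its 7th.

perfect fifth

BM7 is spelled B-D#-F#-A#.
So we need the interval from D# up to A#.
D# up to A# spans 5 letter names and 7 semitones — a perfect fifth.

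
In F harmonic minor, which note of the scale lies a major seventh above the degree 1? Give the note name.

E

The scale is F G Ab Bb C Db E.
The degree 1 is F; a major seventh above that is E — scale degree 7.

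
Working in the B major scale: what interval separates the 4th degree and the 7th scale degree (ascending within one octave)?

augmented 4th

The scale runs B C# D# E F# G# A#.
The 4th degree is E and the 7th degree is A#.
From E to A#: 6 semitones over a fourth = augmented.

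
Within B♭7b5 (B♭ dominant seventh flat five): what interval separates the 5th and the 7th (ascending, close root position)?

M3

The chord tones of B♭7b5 (B♭ dominant seventh flat five) are B♭, D, F♭, A♭.
So we need the interval from F♭ up to A♭.
From F♭ to A♭ is 4 semitones, exactly the major third.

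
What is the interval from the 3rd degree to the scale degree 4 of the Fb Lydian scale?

major second

Spelling the Fb Lydian scale: Fb Gb Ab Bb Cb Db Eb.
The 3rd degree is Ab and the 4th degree is Bb.
Ab up to Bb spans 2 letter names and 2 semitones — a major second.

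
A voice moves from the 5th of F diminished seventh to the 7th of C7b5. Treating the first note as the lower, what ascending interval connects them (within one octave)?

The 5th of F diminished seventh is C♭; the 7th of C7b5 is B♭.
Counting 7 letters and 11 half steps from C♭ gives a major seventh.

major seventh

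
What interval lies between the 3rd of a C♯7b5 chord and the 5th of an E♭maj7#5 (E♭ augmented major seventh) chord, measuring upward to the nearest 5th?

diminished fifth

C♯7b5 has E♯ as its 3rd, and E♭maj7#5 (E♭ augmented major seventh) has B as its 5th.
E♯ up to B is 6 semitones, a half step narrower than a perfect fifth, so the interval is diminished.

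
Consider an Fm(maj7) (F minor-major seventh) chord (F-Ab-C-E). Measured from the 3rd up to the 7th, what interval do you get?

That puts Ab below E.
Ab up to E is 8 semitones, a half step wider than a perfect fifth, so the interval is augmented.

augmented 5th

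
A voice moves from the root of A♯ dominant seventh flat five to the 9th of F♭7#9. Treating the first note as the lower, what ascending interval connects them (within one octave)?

d7

The root of A♯ dominant seventh flat five is A♯; the 9th of F♭7#9 is G.
7 letter names make it a seventh; at 9 semitones (a whole step narrower than major) the quality is diminished.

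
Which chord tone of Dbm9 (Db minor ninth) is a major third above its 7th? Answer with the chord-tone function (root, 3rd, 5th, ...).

9th

Spelling the chord: Db, Fb, Ab, Cb, Eb.
The 7th is Cb. A major third above Cb is Eb.
Eb is the chord's 9th.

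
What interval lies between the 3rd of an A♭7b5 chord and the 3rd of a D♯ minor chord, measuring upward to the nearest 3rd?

A♭7b5 has C as its 3rd, and D♯ minor has F♯ as its 3rd.
4 letter names make it a fourth; at 6 semitones (a half step wider than perfect) the quality is augmented.

augmented 4th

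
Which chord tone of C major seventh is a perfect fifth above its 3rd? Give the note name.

B

CΔ7: C E G B.
The 3rd is E. A perfect fifth above E is B.
B is the chord's 7th.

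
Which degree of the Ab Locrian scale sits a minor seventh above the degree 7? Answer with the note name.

Fb

The scale is Ab Bbb Cb Db Ebb Fb Gb.
The degree 7 is Gb; a minor seventh above that is Fb — scale degree 6.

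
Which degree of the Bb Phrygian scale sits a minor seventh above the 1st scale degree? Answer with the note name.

The scale is Bb Cb Db Eb F Gb Ab.
The 1st scale degree is Bb; a minor seventh above that is Ab — scale degree 7.

Ab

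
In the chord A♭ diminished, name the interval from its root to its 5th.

The chord tones of A♭dim are A♭–C♭–E𝄫.
Root = A♭; 5th = E𝄫.
From A♭ to E𝄫: 6 semitones over a fifth = diminished.

diminished fifth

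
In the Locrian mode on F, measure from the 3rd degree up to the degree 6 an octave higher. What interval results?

F locrian: F G♭ A♭ B♭ C♭ D♭ E♭.
So we need the interval from A♭ up to D♭.
A♭ up to D♭ spans 11 letter names and 17 semitones — a perfect eleventh.

perfect eleventh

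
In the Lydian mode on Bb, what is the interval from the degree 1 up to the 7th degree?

major 7th

Bb lydian: Bb C D E F G A.
The degree 1 is Bb and the degree 7 is A.
Counting 7 letters and 11 half steps from Bb gives a major seventh.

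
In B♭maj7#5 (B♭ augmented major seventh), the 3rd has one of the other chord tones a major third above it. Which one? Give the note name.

B♭+maj7 (B♭ augmented major seventh) is spelled B♭-D-F♯-A.
The 3rd is D. A major third above D is F♯.
F♯ is the chord's 5th.

F#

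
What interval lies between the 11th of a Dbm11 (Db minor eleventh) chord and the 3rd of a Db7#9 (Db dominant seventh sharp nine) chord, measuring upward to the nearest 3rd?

The 11th of Dbm11 (Db minor eleventh) is Gb; the 3rd of Db7#9 (Db dominant seventh sharp nine) is F.
From Gb to F is 11 semitones, exactly the major seventh.

major 7th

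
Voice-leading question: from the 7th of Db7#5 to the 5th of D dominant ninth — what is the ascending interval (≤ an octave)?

A6

The 7th of Db7#5 is Cb; the 5th of D dominant ninth is A.
6 letter names make it a sixth; at 10 semitones (a half step wider than major) the quality is augmented.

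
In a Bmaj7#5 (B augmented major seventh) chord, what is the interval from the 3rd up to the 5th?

M3

The chord tones of B+maj7 are B, D♯, F𝄪, A♯.
That puts D♯ below F𝄪.
D♯ up to F𝄪 spans 3 letter names and 4 semitones — a major third.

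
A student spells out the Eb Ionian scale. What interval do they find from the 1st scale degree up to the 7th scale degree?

major seventh

The scale runs Eb F G Ab Bb C D.
1st scale degree = Eb; scale degree 7 = D.
Eb up to D spans 7 letter names and 11 semitones — a major seventh.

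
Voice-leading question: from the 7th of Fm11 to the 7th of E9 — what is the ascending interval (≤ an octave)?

M7

The 7th of Fm11 is Eb; the 7th of E9 is D.
Eb up to D spans 7 letter names and 11 semitones — a major seventh.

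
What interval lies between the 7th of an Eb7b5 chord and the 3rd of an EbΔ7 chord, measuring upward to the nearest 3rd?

augmented fourth

Eb7b5 has Db as its 7th, and EbΔ7 has G as its 3rd.
From Db to G: 6 semitones over a fourth = augmented.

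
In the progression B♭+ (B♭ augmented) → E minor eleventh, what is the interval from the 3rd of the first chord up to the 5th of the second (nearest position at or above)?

B♭+ (B♭ augmented) has D as its 3rd, and E minor eleventh has B as its 5th.
D up to B spans 6 letter names and 9 semitones — a major sixth.

major sixth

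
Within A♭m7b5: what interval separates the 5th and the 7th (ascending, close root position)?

The chord tones of A♭m7b5 are A♭-C♭-E𝄫-G♭.
So we need the interval from E𝄫 up to G♭.
Counting 3 letters and 4 half steps from E𝄫 gives a major third.

major third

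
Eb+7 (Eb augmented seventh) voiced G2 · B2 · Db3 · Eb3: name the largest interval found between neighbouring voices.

M3

Adjacent intervals: G2→B2 = major third; B2→Db3 = diminished third; Db3→Eb3 = major second.
The largest is G2 to B2, a major third (4 semitones).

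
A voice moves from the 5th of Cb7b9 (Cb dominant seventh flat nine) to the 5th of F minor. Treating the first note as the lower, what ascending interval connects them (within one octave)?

Cb7b9 (Cb dominant seventh flat nine) has Gb as its 5th, and F minor has C as its 5th.
Gb up to C is 6 semitones, a half step wider than a perfect fourth, so the interval is augmented.

augmented fourth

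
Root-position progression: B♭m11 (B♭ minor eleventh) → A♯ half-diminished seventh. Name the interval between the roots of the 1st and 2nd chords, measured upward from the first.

augmented 7th

The roots are B♭ and A♯.
B♭ up to A♯ is 12 semitones, a half step wider than a major seventh, so the interval is augmented.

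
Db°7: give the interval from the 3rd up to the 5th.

The chord tones of Dbdim7 (Db diminished seventh) are Db-Fb-Abb-Cbb.
That puts Fb below Abb.
Fb up to Abb is 3 semitones, a half step narrower than a major third, so the interval is minor.

minor 3rd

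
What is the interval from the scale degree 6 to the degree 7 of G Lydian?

Spelling G Lydian: G A B C♯ D E F♯.
Scale degree 6 = E; 7th scale degree = F♯.
From E to F♯ is 2 semitones, exactly the major second.

M2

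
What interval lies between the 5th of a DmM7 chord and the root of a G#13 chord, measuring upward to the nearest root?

M7

The 5th of DmM7 is A; the root of G#13 is G#.
A up to G# spans 7 letter names and 11 semitones — a major seventh.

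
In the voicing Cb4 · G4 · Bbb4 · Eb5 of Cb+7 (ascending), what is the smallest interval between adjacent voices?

Adjacent intervals: Cb4→G4 = augmented fifth; G4→Bbb4 = diminished third; Bbb4→Eb5 = augmented fourth.
The smallest is G4 to Bbb4, a diminished third (2 semitones).

diminished third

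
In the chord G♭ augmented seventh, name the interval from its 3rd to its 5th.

major third

G♭7#5 (G♭ augmented seventh): G♭ B♭ D F♭.
The 3rd is B♭ and the 5th is D.
From B♭ to D is 4 semitones, exactly the major third.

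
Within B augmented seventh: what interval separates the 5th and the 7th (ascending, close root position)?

Baug7 is spelled B D# F## A.
5th = F##; 7th = A.
3 letter names make it a third; at 2 semitones (a whole step narrower than major) the quality is diminished.

diminished third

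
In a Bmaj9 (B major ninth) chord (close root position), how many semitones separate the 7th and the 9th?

Bmaj9: B D# F# A# C#.
A# to C# is a minor third: 3 semitones.

3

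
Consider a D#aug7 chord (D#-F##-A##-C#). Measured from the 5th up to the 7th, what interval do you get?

diminished third

The 5th is A## and the 7th is C#.
From A## to C#: 2 semitones over a third = diminished.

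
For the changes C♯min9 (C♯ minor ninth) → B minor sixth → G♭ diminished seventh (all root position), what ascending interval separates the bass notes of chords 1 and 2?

The roots are C♯ and B.
C♯ up to B is 10 semitones, a half step narrower than a major seventh, so the interval is minor.

minor 7th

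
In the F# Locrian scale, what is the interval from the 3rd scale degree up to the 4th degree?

The scale runs F# G A B C D E.
3rd scale degree = A; 4th degree = B.
From A to B is 2 semitones, exactly the major second.

major second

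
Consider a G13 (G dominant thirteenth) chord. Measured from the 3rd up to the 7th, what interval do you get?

diminished 5th

G13 (G dominant thirteenth) is spelled G-B-D-F-A-E.
The 3rd is B and the 7th is F.
5 letter names make it a fifth; at 6 semitones (a half step narrower than perfect) the quality is diminished.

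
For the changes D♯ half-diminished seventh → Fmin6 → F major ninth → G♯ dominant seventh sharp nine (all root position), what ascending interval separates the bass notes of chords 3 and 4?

augmented second

The roots are F and G♯.
From F to G♯: 3 semitones over a second = augmented.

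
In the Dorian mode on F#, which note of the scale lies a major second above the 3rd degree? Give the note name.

The scale is F# G# A B C# D# E.
The 3rd degree is A; a major second above that is B — scale degree 4.

B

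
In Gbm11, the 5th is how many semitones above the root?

7

Spelling the chord: Gb-Bbb-Db-Fb-Ab-Cb.
Gb to Db is a perfect fifth: 7 semitones.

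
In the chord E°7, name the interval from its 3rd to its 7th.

diminished 5th

E diminished seventh is spelled E-G-Bb-Db.
So we need the interval from G up to Db.
G up to Db is 6 semitones, a half step narrower than a perfect fifth, so the interval is diminished.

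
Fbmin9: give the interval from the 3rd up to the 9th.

The chord tones of Fbmin9 (Fb minor ninth) are Fb Abb Cb Ebb Gb.
That puts Abb below Gb.
Abb up to Gb spans 7 letter names and 11 semitones — a major seventh.

major seventh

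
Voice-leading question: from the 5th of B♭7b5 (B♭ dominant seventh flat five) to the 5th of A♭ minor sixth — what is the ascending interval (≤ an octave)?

major seventh

B♭7b5 (B♭ dominant seventh flat five) has F♭ as its 5th, and A♭ minor sixth has E♭ as its 5th.
F♭ up to E♭ spans 7 letter names and 11 semitones — a major seventh.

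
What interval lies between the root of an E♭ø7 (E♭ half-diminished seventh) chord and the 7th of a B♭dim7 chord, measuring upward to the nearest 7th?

d4

E♭ø7 (E♭ half-diminished seventh) has E♭ as its root, and B♭dim7 has A𝄫 as its 7th.
4 letter names make it a fourth; at 4 semitones (a half step narrower than perfect) the quality is diminished.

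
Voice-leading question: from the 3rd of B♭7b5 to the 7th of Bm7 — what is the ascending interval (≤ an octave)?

perfect fifth

B♭7b5 has D as its 3rd, and Bm7 has A as its 7th.
From D to A is 7 semitones, exactly the perfect fifth.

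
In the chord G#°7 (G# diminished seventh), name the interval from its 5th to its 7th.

minor third

Spelling the chord: G# B D F.
The 5th is D and the 7th is F.
From D to F: 3 semitones over a third = minor.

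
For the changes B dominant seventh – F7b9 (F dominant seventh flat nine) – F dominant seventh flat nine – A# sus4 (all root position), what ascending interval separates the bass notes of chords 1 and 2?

The roots are B and F.
5 letter names make it a fifth; at 6 semitones (a half step narrower than perfect) the quality is diminished.

diminished 5th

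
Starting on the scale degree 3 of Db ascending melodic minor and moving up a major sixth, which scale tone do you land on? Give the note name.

The scale is Db Eb Fb Gb Ab Bb C.
The scale degree 3 is Fb; a major sixth above that is Db — scale degree 1.

Db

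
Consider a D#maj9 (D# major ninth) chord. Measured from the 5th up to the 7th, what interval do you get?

D#maj9 is spelled D# F## A# C## E#.
So we need the interval from A# up to C##.
Counting 3 letters and 4 half steps from A# gives a major third.

M3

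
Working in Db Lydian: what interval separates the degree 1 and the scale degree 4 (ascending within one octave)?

augmented fourth

Db lydian: Db Eb F G Ab Bb C.
That puts Db below G.
4 letter names make it a fourth; at 6 semitones (a half step wider than perfect) the quality is augmented.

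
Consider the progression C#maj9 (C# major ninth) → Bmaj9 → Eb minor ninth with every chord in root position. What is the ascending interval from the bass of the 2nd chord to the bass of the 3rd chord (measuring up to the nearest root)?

diminished 4th

The roots are B and Eb.
4 letter names make it a fourth; at 4 semitones (a half step narrower than perfect) the quality is diminished.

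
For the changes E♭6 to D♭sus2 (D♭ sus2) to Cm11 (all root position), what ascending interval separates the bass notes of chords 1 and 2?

The roots are E♭ and D♭.
7 letter names make it a seventh; at 10 semitones (a half step narrower than major) the quality is minor.

m7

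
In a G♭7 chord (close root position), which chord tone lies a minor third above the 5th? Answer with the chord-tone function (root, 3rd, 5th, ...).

The chord tones of G♭ dominant seventh are G♭ B♭ D♭ F♭.
The 5th is D♭. A minor third above D♭ is F♭.
F♭ is the chord's 7th.

7th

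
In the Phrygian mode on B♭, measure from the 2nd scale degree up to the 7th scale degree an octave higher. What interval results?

B♭ phrygian: B♭ C♭ D♭ E♭ F G♭ A♭.
So we need the interval from C♭ up to A♭.
C♭ up to A♭ spans 13 letter names and 21 semitones — a major thirteenth.

major thirteenth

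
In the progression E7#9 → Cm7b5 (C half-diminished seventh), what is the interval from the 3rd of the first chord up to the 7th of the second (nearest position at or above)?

d3

The 3rd of E7#9 is G#; the 7th of Cm7b5 (C half-diminished seventh) is Bb.
3 letter names make it a third; at 2 semitones (a whole step narrower than major) the quality is diminished.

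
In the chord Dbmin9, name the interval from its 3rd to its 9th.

Spelling the chord: Db-Fb-Ab-Cb-Eb.
The 3rd is Fb and the 9th is Eb.
Fb up to Eb spans 7 letter names and 11 semitones — a major seventh.

M7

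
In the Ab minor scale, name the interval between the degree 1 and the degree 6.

The scale runs Ab Bb Cb Db Eb Fb Gb.
So we need the interval from Ab up to Fb.
6 letter names make it a sixth; at 8 semitones (a half step narrower than major) the quality is minor.

minor sixth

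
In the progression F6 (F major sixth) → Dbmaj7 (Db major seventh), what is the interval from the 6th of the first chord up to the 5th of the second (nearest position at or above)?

diminished fifth

F6 (F major sixth) has D as its 6th, and Dbmaj7 (Db major seventh) has Ab as its 5th.
From D to Ab: 6 semitones over a fifth = diminished.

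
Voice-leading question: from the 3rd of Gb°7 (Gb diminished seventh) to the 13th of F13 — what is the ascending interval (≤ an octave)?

Gb°7 (Gb diminished seventh) has Bbb as its 3rd, and F13 has D as its 13th.
3 letter names make it a third; at 5 semitones (a half step wider than major) the quality is augmented.

augmented third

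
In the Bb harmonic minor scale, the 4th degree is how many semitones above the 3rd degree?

The scale is Bb C Db Eb F Gb A.
Db up to Eb is a major second — 2 semitones.

2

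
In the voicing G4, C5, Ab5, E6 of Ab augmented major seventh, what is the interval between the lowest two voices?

Those voices are G4 and C5.
G up to C spans 4 letter names and 5 semitones — a perfect fourth.

P4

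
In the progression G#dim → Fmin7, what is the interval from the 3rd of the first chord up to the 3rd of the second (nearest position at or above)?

diminished 7th

G#dim has B as its 3rd, and Fmin7 has Ab as its 3rd.
7 letter names make it a seventh; at 9 semitones (a whole step narrower than major) the quality is diminished.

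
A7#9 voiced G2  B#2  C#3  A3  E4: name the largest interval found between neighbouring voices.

Adjacent intervals: G2→B#2 = augmented third; B#2→C#3 = minor second; C#3→A3 = minor sixth; A3→E4 = perfect fifth.
The largest is C#3 to A3, a minor sixth (8 semitones).

m6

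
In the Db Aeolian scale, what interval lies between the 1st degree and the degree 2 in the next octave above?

major ninth

The scale runs Db Eb Fb Gb Ab Bbb Cb.
The 1st degree is Db and the degree 2 (up an octave) is Eb.
Db up to Eb spans 9 letter names and 14 semitones — a major ninth.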